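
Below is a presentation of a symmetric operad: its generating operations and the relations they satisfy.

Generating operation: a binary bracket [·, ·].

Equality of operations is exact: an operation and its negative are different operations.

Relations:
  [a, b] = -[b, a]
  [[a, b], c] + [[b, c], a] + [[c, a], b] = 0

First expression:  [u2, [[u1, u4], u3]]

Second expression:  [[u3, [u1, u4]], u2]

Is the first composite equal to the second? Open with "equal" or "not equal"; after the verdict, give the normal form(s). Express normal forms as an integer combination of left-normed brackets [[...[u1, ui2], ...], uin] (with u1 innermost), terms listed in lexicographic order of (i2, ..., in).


equal; the common form is -[[[u1, u4], u3], u2]

In normal form, the first expression is -[[[u1, u4], u3], u2]
In normal form, the second expression is -[[[u1, u4], u3], u2]
Both agree, so they are equal.


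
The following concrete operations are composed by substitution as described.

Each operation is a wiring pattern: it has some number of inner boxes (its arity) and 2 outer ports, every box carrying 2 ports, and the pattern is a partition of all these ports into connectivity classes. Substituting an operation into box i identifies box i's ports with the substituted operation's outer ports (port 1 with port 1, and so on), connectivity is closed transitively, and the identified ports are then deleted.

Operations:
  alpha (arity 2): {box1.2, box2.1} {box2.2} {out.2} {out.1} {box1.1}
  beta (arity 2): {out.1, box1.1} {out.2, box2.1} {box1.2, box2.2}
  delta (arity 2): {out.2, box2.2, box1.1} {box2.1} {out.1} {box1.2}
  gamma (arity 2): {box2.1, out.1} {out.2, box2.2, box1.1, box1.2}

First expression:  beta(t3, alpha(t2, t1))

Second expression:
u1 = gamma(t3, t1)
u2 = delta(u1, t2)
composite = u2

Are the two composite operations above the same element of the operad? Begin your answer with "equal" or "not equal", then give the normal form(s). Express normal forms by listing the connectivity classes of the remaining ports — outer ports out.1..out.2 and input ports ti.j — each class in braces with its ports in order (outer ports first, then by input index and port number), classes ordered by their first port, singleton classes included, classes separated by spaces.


not equal; first: {out.1, t3.1} {out.2} {t1.1, t2.2} {t1.2} {t2.1} {t3.2}; second: {out.1} {out.2, t1.1, t2.2} {t1.2, t3.1, t3.2} {t2.1}

Normal form of the first expression: {out.1, t3.1} {out.2} {t1.1, t2.2} {t1.2} {t2.1} {t3.2}
Normal form of the second expression: {out.1} {out.2, t1.1, t2.2} {t1.2, t3.1, t3.2} {t2.1}
Distinct normal forms: not equal.


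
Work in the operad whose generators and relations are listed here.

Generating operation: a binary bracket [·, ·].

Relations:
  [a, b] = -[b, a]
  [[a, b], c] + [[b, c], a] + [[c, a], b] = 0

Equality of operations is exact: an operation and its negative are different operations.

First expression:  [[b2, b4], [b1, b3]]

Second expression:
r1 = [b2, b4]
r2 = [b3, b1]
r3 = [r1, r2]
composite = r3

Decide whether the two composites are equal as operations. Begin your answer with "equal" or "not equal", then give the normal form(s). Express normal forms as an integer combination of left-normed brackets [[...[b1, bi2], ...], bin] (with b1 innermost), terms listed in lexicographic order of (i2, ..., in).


Normal form of the first expression: -[[[b1, b3], b2], b4] + [[[b1, b3], b4], b2]
Normal form of the second expression: [[[b1, b3], b2], b4] - [[[b1, b3], b4], b2]
They disagree, so not equal.

not equal; the first gives -[[[b1, b3], b2], b4] + [[[b1, b3], b4], b2] and the second [[[b1, b3], b2], b4] - [[[b1, b3], b4], b2]


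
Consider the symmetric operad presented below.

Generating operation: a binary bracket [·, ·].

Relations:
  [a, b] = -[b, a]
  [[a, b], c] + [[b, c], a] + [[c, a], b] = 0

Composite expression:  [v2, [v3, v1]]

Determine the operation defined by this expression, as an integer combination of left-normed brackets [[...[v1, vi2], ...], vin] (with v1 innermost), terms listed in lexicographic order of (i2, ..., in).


Expand each bracket as ab - ba; the v1-initial words give the coefficients.
Composite bracket: [v2, [v3, v1]]
The bracket unfolds into 4 signed words via [a, b] = ab - ba (2^2 = 4).
Coefficients come from the v1-initial words:
  v1v3v2 appears with sign +1, giving the term +[[v1, v3], v2]

[[v1, v3], v2]


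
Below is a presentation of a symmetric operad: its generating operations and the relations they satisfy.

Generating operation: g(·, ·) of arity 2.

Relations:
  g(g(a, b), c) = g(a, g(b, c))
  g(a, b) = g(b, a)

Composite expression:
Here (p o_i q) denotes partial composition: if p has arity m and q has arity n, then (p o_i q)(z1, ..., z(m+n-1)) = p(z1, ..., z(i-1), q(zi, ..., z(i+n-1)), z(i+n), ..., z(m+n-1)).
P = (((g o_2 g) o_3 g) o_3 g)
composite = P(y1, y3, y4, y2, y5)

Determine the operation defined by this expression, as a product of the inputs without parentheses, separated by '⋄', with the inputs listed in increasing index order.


y1 ⋄ y2 ⋄ y3 ⋄ y4 ⋄ y5

Key point: g commutes, so take the y-inputs in any fixed order.
g(y4, y2) spells out as y4 ⋄ y2
g(g(y4, y2), y5) spells out as y4 ⋄ y2 ⋄ y5
g(y3, g(g(y4, y2), y5)) spells out as y3 ⋄ y4 ⋄ y2 ⋄ y5
g(y1, g(y3, g(g(y4, y2), y5))) spells out as y1 ⋄ y3 ⋄ y4 ⋄ y2 ⋄ y5
rearranged into index order: y1 ⋄ y2 ⋄ y3 ⋄ y4 ⋄ y5


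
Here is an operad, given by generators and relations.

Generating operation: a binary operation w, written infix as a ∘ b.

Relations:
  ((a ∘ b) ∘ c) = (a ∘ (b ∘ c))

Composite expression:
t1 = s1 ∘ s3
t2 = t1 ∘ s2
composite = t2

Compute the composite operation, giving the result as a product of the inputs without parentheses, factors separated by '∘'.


s1 ∘ s3 ∘ s2

Every regrouping of w is equal, so read the s-inputs in written order.
(s1 ∘ s3) linearizes to s1 ∘ s3
((s1 ∘ s3) ∘ s2) linearizes to s1 ∘ s3 ∘ s2


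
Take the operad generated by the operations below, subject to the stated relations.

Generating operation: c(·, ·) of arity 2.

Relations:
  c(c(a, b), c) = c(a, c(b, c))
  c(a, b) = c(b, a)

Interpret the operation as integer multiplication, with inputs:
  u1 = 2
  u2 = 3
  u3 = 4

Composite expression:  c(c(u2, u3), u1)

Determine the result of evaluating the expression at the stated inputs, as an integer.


c(u2, u3) = 12
c(c(u2, u3), u1) = 24

24


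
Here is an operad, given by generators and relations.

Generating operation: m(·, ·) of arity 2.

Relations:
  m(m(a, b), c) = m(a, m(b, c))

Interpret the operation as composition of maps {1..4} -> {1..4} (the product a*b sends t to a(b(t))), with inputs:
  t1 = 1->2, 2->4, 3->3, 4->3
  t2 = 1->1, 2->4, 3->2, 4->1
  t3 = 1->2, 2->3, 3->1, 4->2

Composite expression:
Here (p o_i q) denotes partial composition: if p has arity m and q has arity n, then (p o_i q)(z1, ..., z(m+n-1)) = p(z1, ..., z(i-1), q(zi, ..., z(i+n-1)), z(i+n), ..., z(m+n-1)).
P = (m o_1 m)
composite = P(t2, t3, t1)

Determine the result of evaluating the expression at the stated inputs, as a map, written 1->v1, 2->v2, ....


m(t2, t3) = 1->4, 2->2, 3->1, 4->4
m(m(t2, t3), t1) = 1->2, 2->4, 3->1, 4->1

1->2, 2->4, 3->1, 4->1


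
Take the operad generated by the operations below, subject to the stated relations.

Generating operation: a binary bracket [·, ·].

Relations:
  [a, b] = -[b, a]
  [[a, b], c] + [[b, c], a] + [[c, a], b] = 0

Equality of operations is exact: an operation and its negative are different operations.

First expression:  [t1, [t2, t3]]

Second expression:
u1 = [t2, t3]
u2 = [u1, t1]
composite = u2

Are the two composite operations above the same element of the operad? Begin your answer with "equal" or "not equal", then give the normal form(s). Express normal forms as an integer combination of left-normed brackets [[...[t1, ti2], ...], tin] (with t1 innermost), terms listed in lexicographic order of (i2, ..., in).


The first expression, normalized: [[t1, t2], t3] - [[t1, t3], t2]
The second expression, normalized: -[[t1, t2], t3] + [[t1, t3], t2]
No match — not equal.

not equal; the first gives [[t1, t2], t3] - [[t1, t3], t2] and the second -[[t1, t2], t3] + [[t1, t3], t2]


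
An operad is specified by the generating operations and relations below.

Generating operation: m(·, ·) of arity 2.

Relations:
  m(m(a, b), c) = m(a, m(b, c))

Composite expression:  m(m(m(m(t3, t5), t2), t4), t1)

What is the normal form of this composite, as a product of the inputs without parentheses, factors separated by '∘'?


t3 ∘ t5 ∘ t2 ∘ t4 ∘ t1

Under associativity of m, the answer is the t's in reading order.
m(t3, t5) unparenthesizes to t3 ∘ t5
m(m(t3, t5), t2) unparenthesizes to t3 ∘ t5 ∘ t2
m(m(m(t3, t5), t2), t4) unparenthesizes to t3 ∘ t5 ∘ t2 ∘ t4
m(m(m(m(t3, t5), t2), t4), t1) unparenthesizes to t3 ∘ t5 ∘ t2 ∘ t4 ∘ t1


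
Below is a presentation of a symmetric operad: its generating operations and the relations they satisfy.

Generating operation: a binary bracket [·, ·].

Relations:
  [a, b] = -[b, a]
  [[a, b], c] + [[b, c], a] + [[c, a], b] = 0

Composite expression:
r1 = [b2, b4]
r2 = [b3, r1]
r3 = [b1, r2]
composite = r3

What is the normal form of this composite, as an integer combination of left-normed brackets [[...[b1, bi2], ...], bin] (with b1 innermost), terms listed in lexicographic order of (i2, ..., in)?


-[[[b1, b2], b4], b3] + [[[b1, b3], b2], b4] - [[[b1, b3], b4], b2] + [[[b1, b4], b2], b3]


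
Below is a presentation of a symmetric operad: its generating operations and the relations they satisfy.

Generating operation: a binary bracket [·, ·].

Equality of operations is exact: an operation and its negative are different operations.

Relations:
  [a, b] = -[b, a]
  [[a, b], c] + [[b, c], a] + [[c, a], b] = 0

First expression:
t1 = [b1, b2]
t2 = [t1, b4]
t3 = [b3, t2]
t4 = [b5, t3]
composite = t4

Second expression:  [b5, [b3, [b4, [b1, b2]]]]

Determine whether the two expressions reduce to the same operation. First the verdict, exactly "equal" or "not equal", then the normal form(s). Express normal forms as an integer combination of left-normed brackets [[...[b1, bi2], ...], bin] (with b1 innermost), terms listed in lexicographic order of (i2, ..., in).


not equal: they reduce to [[[[b1, b2], b4], b3], b5] and -[[[[b1, b2], b4], b3], b5]

In normal form, the first expression is [[[[b1, b2], b4], b3], b5]
In normal form, the second expression is -[[[[b1, b2], b4], b3], b5]
The normal forms differ: not equal.


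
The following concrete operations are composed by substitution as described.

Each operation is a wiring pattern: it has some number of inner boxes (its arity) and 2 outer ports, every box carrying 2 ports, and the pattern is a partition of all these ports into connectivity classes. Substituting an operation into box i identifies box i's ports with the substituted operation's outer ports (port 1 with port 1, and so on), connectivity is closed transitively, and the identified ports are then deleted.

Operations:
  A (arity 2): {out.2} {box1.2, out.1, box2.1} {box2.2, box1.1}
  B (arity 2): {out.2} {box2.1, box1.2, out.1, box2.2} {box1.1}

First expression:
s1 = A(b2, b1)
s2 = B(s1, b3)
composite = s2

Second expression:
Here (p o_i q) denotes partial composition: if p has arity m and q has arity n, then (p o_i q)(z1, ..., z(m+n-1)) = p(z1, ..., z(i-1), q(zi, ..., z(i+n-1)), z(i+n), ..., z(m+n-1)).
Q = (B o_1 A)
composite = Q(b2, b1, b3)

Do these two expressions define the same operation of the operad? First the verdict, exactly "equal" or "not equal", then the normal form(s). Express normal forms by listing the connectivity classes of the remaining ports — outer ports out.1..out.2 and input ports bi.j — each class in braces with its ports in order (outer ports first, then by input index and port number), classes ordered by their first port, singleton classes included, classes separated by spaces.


equal: each reduces to {out.1, b3.1, b3.2} {out.2} {b1.1, b2.2} {b1.2, b2.1}

The first expression reduces to {out.1, b3.1, b3.2} {out.2} {b1.1, b2.2} {b1.2, b2.1}
The second expression reduces to {out.1, b3.1, b3.2} {out.2} {b1.1, b2.2} {b1.2, b2.1}
The forms coincide; equal.


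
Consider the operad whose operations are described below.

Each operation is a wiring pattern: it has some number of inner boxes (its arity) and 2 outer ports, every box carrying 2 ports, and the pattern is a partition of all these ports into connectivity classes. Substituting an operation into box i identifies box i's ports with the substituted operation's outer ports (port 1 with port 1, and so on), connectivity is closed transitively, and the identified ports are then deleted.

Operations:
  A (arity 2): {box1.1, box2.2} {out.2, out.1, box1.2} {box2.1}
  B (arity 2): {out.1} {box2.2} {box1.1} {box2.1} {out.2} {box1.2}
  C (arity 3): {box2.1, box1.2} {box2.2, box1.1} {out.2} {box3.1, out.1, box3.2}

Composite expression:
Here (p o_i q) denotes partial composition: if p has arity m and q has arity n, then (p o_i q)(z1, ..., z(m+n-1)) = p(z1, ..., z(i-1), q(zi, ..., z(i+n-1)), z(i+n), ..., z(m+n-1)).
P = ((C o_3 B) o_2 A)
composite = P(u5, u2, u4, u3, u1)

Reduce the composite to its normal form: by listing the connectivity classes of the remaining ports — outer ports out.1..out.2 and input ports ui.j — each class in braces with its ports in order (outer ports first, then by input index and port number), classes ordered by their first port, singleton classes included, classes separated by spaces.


{out.1} {out.2} {u1.1} {u1.2} {u2.1, u4.2} {u2.2, u5.1, u5.2} {u3.1} {u3.2} {u4.1}

After gluing at C, chains via deleted ports link the u-ports.
the subtree at A composes to {out.1, out.2, u2.2} {u2.1, u4.2} {u4.1} on (u2, u4); out.j = own outer ports
the subtree at B composes to {out.1} {out.2} {u1.1} {u1.2} {u3.1} {u3.2} on (u3, u1); out.j = own outer ports
the subtree at C composes to {out.1} {out.2} {u1.1} {u1.2} {u2.1, u4.2} {u2.2, u5.1, u5.2} {u3.1} {u3.2} {u4.1} on (u5, u2, u4, u3, u1); out.j = own outer ports


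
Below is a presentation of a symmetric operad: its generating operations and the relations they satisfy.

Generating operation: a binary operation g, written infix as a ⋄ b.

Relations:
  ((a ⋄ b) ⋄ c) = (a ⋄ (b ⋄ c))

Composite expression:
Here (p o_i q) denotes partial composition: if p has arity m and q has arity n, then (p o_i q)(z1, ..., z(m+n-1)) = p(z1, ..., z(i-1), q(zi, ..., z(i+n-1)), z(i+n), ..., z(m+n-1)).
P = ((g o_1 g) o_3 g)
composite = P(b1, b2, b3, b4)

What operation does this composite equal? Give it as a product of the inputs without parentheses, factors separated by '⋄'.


b1 ⋄ b2 ⋄ b3 ⋄ b4

Under associativity of g, the answer is the b's in reading order.
(b1 ⋄ b2) linearizes to b1 ⋄ b2
(b3 ⋄ b4) linearizes to b3 ⋄ b4
((b1 ⋄ b2) ⋄ (b3 ⋄ b4)) linearizes to b1 ⋄ b2 ⋄ b3 ⋄ b4


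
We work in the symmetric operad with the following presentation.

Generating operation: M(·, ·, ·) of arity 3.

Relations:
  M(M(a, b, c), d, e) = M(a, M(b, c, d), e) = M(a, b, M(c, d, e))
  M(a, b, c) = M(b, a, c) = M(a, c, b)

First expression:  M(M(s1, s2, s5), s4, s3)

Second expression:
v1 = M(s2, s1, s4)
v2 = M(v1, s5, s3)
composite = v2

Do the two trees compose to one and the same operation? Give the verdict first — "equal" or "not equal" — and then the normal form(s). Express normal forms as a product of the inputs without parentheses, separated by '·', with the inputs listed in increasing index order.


equal; both compose to s1 · s2 · s3 · s4 · s5


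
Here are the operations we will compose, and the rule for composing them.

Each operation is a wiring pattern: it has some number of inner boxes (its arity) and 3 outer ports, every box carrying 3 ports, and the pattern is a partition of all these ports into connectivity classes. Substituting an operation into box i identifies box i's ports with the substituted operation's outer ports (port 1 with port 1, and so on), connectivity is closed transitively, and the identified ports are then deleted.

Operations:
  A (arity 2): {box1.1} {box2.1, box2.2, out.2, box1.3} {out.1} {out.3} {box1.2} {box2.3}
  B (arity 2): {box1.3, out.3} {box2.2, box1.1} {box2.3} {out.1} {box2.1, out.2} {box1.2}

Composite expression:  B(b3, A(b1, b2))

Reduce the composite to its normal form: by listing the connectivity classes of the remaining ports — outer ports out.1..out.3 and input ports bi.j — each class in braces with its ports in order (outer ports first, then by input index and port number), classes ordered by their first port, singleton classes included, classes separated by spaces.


After gluing at B, chains via deleted ports link the b-ports.
composing A on (b1, b2), with out.j its own outer ports: {out.1} {out.2, b1.3, b2.1, b2.2} {out.3} {b1.1} {b1.2} {b2.3}
composing B on (b3, b1, b2), with out.j its own outer ports: {out.1} {out.2} {out.3, b3.3} {b1.1} {b1.2} {b1.3, b2.1, b2.2, b3.1} {b2.3} {b3.2}

{out.1} {out.2} {out.3, b3.3} {b1.1} {b1.2} {b1.3, b2.1, b2.2, b3.1} {b2.3} {b3.2}


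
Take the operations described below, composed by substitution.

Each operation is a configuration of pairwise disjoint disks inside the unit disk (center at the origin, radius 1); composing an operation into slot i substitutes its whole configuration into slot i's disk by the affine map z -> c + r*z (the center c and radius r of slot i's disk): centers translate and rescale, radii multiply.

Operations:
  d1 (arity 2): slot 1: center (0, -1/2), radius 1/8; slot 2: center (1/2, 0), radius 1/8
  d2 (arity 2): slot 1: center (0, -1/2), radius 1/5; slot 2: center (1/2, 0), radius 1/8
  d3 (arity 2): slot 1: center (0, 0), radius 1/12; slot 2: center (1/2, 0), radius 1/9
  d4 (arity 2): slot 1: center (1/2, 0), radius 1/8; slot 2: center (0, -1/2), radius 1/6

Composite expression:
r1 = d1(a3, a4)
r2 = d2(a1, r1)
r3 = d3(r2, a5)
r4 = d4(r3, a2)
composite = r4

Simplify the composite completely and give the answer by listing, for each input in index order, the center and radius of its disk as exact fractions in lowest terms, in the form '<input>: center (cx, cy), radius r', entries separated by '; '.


a1: center (1/2, -1/192), radius 1/480; a2: center (0, -1/2), radius 1/6; a3: center (97/192, -1/1536), radius 1/6144; a4: center (259/512, 0), radius 1/6144; a5: center (9/16, 0), radius 1/72

Follow each a-input down from d4: c' goes to c + r*c', radius to r*r'.
tracing a1 down its 3-map path: center (1/2, -1/192), radius 1/480
tracing a3 down its 4-map path: center (97/192, -1/1536), radius 1/6144
tracing a4 down its 4-map path: center (259/512, 0), radius 1/6144
tracing a5 down its 2-map path: center (9/16, 0), radius 1/72
tracing a2 down its 1-map path: center (0, -1/2), radius 1/6


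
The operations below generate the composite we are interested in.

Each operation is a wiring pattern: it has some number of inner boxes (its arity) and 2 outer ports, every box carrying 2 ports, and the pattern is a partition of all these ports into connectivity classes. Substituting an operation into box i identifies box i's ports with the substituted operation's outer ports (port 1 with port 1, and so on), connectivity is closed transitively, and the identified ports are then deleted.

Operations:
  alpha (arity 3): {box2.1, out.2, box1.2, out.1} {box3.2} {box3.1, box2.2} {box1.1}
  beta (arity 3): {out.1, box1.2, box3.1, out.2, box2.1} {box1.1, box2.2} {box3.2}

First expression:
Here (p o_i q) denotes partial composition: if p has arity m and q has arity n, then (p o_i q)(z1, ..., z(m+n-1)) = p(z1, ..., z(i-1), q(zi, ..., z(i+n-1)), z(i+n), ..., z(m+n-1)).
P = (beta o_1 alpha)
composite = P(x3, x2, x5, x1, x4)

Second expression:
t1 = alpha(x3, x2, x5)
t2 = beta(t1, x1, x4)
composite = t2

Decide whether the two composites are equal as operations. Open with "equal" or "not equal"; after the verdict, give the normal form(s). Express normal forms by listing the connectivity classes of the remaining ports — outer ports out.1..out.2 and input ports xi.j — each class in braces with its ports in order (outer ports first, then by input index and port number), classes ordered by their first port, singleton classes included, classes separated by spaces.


equal; both compose to {out.1, out.2, x1.1, x1.2, x2.1, x3.2, x4.1} {x2.2, x5.1} {x3.1} {x4.2} {x5.2}

The first composite normalizes to {out.1, out.2, x1.1, x1.2, x2.1, x3.2, x4.1} {x2.2, x5.1} {x3.1} {x4.2} {x5.2}
The second composite normalizes to {out.1, out.2, x1.1, x1.2, x2.1, x3.2, x4.1} {x2.2, x5.1} {x3.1} {x4.2} {x5.2}
Same normal form: equal.


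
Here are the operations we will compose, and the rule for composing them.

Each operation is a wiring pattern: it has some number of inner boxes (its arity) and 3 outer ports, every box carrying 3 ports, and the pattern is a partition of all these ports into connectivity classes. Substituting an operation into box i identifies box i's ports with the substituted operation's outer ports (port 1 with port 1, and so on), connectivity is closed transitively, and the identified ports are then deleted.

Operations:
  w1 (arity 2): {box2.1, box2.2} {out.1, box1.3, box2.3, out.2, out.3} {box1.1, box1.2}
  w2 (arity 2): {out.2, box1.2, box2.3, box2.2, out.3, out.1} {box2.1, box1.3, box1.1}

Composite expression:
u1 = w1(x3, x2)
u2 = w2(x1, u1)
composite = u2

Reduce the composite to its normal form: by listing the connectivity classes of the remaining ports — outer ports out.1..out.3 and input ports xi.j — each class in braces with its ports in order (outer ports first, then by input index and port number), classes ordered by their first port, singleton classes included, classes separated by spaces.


{out.1, out.2, out.3, x1.1, x1.2, x1.3, x2.3, x3.3} {x2.1, x2.2} {x3.1, x3.2}

Treat the ports identified at w2 as solder joints: merge, then drop.
w1 over (x3, x2) gives {out.1, out.2, out.3, x2.3, x3.3} {x2.1, x2.2} {x3.1, x3.2}, out.j being that stage's outer ports
w2 over (x1, x3, x2) gives {out.1, out.2, out.3, x1.1, x1.2, x1.3, x2.3, x3.3} {x2.1, x2.2} {x3.1, x3.2}, out.j being that stage's outer ports


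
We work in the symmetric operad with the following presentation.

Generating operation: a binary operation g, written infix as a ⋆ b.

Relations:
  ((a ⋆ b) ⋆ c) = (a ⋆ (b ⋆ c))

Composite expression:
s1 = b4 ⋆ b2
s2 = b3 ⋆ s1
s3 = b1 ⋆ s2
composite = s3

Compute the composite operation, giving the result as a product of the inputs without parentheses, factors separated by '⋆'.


b1 ⋆ b3 ⋆ b4 ⋆ b2

Associativity of g dissolves the nesting; only the b-input order survives.
(b4 ⋆ b2) unparenthesizes to b4 ⋆ b2
(b3 ⋆ (b4 ⋆ b2)) unparenthesizes to b3 ⋆ b4 ⋆ b2
(b1 ⋆ (b3 ⋆ (b4 ⋆ b2))) unparenthesizes to b1 ⋆ b3 ⋆ b4 ⋆ b2


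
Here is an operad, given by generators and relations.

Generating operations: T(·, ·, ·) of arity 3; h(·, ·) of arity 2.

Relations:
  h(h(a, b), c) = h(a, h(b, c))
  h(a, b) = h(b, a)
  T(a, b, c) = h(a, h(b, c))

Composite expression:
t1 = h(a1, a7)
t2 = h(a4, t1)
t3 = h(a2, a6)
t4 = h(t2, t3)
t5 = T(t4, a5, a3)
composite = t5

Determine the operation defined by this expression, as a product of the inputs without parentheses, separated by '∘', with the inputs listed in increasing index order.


a1 ∘ a2 ∘ a3 ∘ a4 ∘ a5 ∘ a6 ∘ a7

Shape and order are irrelevant to T; the a-input set decides.
h(a1, a7) collapses to a1 ∘ a7
h(a4, h(a1, a7)) collapses to a4 ∘ a1 ∘ a7
h(a2, a6) collapses to a2 ∘ a6
h(h(a4, h(a1, a7)), h(a2, a6)) collapses to a4 ∘ a1 ∘ a7 ∘ a2 ∘ a6
T(h(h(a4, h(a1, a7)), h(a2, a6)), a5, a3) collapses to a4 ∘ a1 ∘ a7 ∘ a2 ∘ a6 ∘ a5 ∘ a3
putting the inputs in ascending order: a1 ∘ a2 ∘ a3 ∘ a4 ∘ a5 ∘ a6 ∘ a7


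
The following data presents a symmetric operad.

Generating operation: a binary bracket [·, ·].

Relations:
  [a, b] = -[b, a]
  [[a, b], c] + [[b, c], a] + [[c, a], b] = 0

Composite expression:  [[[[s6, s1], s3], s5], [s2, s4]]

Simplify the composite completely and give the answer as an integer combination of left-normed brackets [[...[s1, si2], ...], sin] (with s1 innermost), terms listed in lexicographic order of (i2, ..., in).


In the tensor algebra, words opening s1 carry the s1-anchored form.
Composite bracket: [[[[s6, s1], s3], s5], [s2, s4]]
Under [a, b] = ab - ba we get 32 signed associative words (2^5 = 32).
Coefficients come from the s1-initial words:
  s1s6s3s5s2s4 appears with sign -1, giving the term -[[[[[s1, s6], s3], s5], s2], s4]
  s1s6s3s5s4s2 appears with sign +1, giving the term +[[[[[s1, s6], s3], s5], s4], s2]

-[[[[[s1, s6], s3], s5], s2], s4] + [[[[[s1, s6], s3], s5], s4], s2]


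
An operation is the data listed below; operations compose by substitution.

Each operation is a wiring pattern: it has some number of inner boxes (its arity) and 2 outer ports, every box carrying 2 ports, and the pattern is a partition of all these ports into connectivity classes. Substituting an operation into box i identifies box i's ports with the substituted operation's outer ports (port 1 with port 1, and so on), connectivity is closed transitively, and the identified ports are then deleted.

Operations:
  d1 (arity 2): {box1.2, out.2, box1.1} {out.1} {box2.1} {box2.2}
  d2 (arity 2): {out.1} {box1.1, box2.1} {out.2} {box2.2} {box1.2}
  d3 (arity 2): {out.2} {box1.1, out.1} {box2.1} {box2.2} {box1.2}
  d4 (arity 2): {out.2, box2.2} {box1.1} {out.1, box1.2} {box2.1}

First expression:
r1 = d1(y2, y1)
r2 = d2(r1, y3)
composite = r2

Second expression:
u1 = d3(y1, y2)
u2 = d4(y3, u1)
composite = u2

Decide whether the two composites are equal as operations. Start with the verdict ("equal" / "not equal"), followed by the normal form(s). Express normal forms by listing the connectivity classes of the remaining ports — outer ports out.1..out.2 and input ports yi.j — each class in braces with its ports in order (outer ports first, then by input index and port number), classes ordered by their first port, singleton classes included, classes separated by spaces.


not equal: they reduce to {out.1} {out.2} {y1.1} {y1.2} {y2.1, y2.2} {y3.1} {y3.2} and {out.1, y3.2} {out.2} {y1.1} {y1.2} {y2.1} {y2.2} {y3.1}

Reducing the first expression gives {out.1} {out.2} {y1.1} {y1.2} {y2.1, y2.2} {y3.1} {y3.2}
Reducing the second expression gives {out.1, y3.2} {out.2} {y1.1} {y1.2} {y2.1} {y2.2} {y3.1}
They disagree, so not equal.


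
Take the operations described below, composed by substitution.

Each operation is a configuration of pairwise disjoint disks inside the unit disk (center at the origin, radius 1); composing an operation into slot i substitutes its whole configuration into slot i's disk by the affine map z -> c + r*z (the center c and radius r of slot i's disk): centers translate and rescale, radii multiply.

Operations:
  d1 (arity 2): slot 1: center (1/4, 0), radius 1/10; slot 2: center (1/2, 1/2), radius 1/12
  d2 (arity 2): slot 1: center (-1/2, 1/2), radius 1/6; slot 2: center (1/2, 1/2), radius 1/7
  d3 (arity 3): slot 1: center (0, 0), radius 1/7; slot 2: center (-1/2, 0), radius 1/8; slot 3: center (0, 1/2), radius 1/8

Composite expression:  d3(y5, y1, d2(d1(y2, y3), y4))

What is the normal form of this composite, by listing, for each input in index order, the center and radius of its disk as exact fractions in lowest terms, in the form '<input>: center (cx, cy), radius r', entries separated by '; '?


y1: center (-1/2, 0), radius 1/8; y2: center (-11/192, 9/16), radius 1/480; y3: center (-5/96, 55/96), radius 1/576; y4: center (1/16, 9/16), radius 1/56; y5: center (0, 0), radius 1/7

Follow each y-input down from d3: c' goes to c + r*c', radius to r*r'.
input y5: composing its 1 substitution step yields center (0, 0), radius 1/7
input y1: composing its 1 substitution step yields center (-1/2, 0), radius 1/8
input y2: composing its 3 substitution steps yields center (-11/192, 9/16), radius 1/480
input y3: composing its 3 substitution steps yields center (-5/96, 55/96), radius 1/576
input y4: composing its 2 substitution steps yields center (1/16, 9/16), radius 1/56


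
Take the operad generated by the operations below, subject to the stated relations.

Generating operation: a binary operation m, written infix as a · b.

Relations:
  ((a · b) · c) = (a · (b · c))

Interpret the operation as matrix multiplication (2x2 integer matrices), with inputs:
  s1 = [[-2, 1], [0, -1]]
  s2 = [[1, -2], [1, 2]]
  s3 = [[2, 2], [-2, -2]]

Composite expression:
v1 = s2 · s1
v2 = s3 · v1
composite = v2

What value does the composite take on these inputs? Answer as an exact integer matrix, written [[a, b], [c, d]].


[[-8, 4], [8, -4]]

(s2 · s1) = [[-2, 3], [-2, -1]]
(s3 · (s2 · s1)) = [[-8, 4], [8, -4]]


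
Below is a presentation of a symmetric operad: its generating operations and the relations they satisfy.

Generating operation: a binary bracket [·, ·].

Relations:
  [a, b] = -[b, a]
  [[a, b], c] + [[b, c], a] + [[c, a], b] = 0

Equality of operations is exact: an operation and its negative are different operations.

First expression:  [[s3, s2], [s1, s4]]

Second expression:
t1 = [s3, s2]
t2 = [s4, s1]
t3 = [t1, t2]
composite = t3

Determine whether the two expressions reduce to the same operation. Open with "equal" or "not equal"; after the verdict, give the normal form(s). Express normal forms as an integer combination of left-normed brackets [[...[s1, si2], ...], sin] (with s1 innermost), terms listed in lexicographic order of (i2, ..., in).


not equal — first [[[s1, s4], s2], s3] - [[[s1, s4], s3], s2], second -[[[s1, s4], s2], s3] + [[[s1, s4], s3], s2]

Normal form of the first expression: [[[s1, s4], s2], s3] - [[[s1, s4], s3], s2]
Normal form of the second expression: -[[[s1, s4], s2], s3] + [[[s1, s4], s3], s2]
They disagree, so not equal.


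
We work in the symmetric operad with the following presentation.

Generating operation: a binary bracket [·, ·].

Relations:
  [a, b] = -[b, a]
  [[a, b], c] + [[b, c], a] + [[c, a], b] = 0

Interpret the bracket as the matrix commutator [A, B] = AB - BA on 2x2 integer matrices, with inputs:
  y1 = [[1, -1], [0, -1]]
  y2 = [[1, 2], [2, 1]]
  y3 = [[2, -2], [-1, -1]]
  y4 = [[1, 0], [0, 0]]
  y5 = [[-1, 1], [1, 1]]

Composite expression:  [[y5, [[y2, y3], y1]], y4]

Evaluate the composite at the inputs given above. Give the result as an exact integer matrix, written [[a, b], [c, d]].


[[0, 28], [36, 0]]

[y2, y3] = [[2, -6], [6, -2]]
[[y2, y3], y1] = [[6, 8], [12, -6]]
[y5, [[y2, y3], y1]] = [[4, -28], [36, -4]]
[[y5, [[y2, y3], y1]], y4] = [[0, 28], [36, 0]]


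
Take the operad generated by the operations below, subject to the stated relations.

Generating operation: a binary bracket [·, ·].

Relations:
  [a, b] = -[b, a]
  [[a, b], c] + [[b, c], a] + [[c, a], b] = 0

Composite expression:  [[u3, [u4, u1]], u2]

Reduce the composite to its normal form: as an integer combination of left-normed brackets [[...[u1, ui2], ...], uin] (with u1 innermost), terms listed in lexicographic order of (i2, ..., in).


[[[u1, u4], u3], u2]

In the tensor algebra, words opening u1 carry the u1-anchored form.
Composite bracket: [[u3, [u4, u1]], u2]
Under [a, b] = ab - ba we get 8 signed associative words (2^3 = 8).
Only words starting with u1 matter:
  sign of u1u4u3u2 is +1, so it contributes +[[[u1, u4], u3], u2]


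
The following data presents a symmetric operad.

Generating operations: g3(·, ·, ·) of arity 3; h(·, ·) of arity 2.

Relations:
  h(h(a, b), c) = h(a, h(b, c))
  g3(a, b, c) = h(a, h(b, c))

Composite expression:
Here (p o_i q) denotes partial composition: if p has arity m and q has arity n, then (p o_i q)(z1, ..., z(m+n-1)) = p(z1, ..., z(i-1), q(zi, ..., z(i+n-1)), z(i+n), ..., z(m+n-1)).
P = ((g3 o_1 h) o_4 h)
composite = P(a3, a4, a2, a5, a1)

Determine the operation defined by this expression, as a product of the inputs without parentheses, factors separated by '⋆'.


a3 ⋆ a4 ⋆ a2 ⋆ a5 ⋆ a1

Every regrouping of g3 is equal, so read the a-inputs in written order.
h(a3, a4) flattens to a3 ⋆ a4
h(a5, a1) flattens to a5 ⋆ a1
g3(h(a3, a4), a2, h(a5, a1)) flattens to a3 ⋆ a4 ⋆ a2 ⋆ a5 ⋆ a1


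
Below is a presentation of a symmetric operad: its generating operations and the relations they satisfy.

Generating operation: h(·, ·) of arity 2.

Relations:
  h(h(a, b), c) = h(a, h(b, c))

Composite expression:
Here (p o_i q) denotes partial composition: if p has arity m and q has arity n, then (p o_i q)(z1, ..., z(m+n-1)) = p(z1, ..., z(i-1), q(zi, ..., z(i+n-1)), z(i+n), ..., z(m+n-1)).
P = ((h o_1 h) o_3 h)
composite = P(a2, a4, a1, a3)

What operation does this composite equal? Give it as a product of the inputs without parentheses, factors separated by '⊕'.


Associativity of h dissolves the nesting; only the a-input order survives.
h(a2, a4) flattens to a2 ⊕ a4
h(a1, a3) flattens to a1 ⊕ a3
h(h(a2, a4), h(a1, a3)) flattens to a2 ⊕ a4 ⊕ a1 ⊕ a3

a2 ⊕ a4 ⊕ a1 ⊕ a3


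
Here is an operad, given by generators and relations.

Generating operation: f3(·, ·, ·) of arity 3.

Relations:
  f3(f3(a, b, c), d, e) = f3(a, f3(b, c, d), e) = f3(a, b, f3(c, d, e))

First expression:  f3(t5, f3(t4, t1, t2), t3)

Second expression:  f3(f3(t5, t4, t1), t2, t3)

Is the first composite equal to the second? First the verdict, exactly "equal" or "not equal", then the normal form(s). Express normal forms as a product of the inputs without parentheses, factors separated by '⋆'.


equal — both sides give t5 ⋆ t4 ⋆ t1 ⋆ t2 ⋆ t3

The first expression, normalized: t5 ⋆ t4 ⋆ t1 ⋆ t2 ⋆ t3
The second expression, normalized: t5 ⋆ t4 ⋆ t1 ⋆ t2 ⋆ t3
One common form — equal.


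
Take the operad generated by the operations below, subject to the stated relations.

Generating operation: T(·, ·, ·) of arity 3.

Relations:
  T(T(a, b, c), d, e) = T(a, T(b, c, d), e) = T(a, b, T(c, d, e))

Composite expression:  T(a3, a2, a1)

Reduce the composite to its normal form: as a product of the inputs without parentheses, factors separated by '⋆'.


a3 ⋆ a2 ⋆ a1

The T-tree's shape is irrelevant; the a-reading-order decides.
T(a3, a2, a1) unparenthesizes to a3 ⋆ a2 ⋆ a1


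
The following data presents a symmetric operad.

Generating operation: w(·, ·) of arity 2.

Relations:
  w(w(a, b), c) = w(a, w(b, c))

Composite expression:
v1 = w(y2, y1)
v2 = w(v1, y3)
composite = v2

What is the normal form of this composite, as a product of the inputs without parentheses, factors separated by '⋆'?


y2 ⋆ y1 ⋆ y3

Associativity of w dissolves the nesting; only the y-input order survives.
w(y2, y1) linearizes to y2 ⋆ y1
w(w(y2, y1), y3) linearizes to y2 ⋆ y1 ⋆ y3


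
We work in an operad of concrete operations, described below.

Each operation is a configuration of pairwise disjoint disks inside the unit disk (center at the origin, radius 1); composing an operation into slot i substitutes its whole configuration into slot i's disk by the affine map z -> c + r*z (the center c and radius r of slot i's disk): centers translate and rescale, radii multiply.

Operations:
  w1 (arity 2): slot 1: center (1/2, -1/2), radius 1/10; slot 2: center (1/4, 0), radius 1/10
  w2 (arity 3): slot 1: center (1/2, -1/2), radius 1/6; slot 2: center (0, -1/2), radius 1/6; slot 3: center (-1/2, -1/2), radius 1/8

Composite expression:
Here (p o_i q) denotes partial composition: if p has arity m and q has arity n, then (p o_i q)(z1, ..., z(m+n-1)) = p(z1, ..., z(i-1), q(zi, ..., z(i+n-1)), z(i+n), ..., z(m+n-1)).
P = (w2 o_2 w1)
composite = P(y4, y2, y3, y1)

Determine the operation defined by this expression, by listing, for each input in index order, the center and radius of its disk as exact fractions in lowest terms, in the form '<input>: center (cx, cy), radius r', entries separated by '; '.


y1: center (-1/2, -1/2), radius 1/8; y2: center (1/12, -7/12), radius 1/60; y3: center (1/24, -1/2), radius 1/60; y4: center (1/2, -1/2), radius 1/6

Each y-disk chains the slot maps above it in w2; radii multiply.
y4: after 1 affine step, its disk has center (1/2, -1/2), radius 1/6
y2: after 2 affine steps, its disk has center (1/12, -7/12), radius 1/60
y3: after 2 affine steps, its disk has center (1/24, -1/2), radius 1/60
y1: after 1 affine step, its disk has center (-1/2, -1/2), radius 1/8


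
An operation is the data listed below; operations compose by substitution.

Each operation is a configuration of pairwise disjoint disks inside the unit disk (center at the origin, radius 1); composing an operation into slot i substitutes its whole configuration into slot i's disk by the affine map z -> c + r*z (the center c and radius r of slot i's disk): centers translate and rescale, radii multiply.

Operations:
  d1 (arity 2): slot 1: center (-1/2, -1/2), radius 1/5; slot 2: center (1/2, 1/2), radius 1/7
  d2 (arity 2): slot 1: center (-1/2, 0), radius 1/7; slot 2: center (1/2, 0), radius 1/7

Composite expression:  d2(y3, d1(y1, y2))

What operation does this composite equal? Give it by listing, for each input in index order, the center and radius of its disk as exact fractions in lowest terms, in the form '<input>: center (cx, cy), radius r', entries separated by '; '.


y1: center (3/7, -1/14), radius 1/35; y2: center (4/7, 1/14), radius 1/49; y3: center (-1/2, 0), radius 1/7


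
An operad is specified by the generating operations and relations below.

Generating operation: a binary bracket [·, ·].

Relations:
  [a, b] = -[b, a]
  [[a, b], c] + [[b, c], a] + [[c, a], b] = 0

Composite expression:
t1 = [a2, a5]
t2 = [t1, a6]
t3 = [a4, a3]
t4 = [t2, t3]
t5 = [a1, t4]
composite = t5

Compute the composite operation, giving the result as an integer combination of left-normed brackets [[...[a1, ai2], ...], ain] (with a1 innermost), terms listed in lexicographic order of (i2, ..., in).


-[[[[[a1, a2], a5], a6], a3], a4] + [[[[[a1, a2], a5], a6], a4], a3] + [[[[[a1, a3], a4], a2], a5], a6] - [[[[[a1, a3], a4], a5], a2], a6] - [[[[[a1, a3], a4], a6], a2], a5] + [[[[[a1, a3], a4], a6], a5], a2] - [[[[[a1, a4], a3], a2], a5], a6] + [[[[[a1, a4], a3], a5], a2], a6] + [[[[[a1, a4], a3], a6], a2], a5] - [[[[[a1, a4], a3], a6], a5], a2] + [[[[[a1, a5], a2], a6], a3], a4] - [[[[[a1, a5], a2], a6], a4], a3] + [[[[[a1, a6], a2], a5], a3], a4] - [[[[[a1, a6], a2], a5], a4], a3] - [[[[[a1, a6], a5], a2], a3], a4] + [[[[[a1, a6], a5], a2], a4], a3]

Expand each bracket as ab - ba; the a1-initial words give the coefficients.
Composite bracket: [a1, [[[a2, a5], a6], [a4, a3]]]
The bracket unfolds into 32 signed words via [a, b] = ab - ba (2^5 = 32).
Only words starting with a1 matter:
  from a1a2a5a6a3a4, sign -1: term -[[[[[a1, a2], a5], a6], a3], a4]
  from a1a2a5a6a4a3, sign +1: term +[[[[[a1, a2], a5], a6], a4], a3]
  from a1a3a4a2a5a6, sign +1: term +[[[[[a1, a3], a4], a2], a5], a6]
  from a1a3a4a5a2a6, sign -1: term -[[[[[a1, a3], a4], a5], a2], a6]
  from a1a3a4a6a2a5, sign -1: term -[[[[[a1, a3], a4], a6], a2], a5]
  from a1a3a4a6a5a2, sign +1: term +[[[[[a1, a3], a4], a6], a5], a2]
  from a1a4a3a2a5a6, sign -1: term -[[[[[a1, a4], a3], a2], a5], a6]
  from a1a4a3a5a2a6, sign +1: term +[[[[[a1, a4], a3], a5], a2], a6]
  from a1a4a3a6a2a5, sign +1: term +[[[[[a1, a4], a3], a6], a2], a5]
  from a1a4a3a6a5a2, sign -1: term -[[[[[a1, a4], a3], a6], a5], a2]
  from a1a5a2a6a3a4, sign +1: term +[[[[[a1, a5], a2], a6], a3], a4]
  from a1a5a2a6a4a3, sign -1: term -[[[[[a1, a5], a2], a6], a4], a3]
  from a1a6a2a5a3a4, sign +1: term +[[[[[a1, a6], a2], a5], a3], a4]
  from a1a6a2a5a4a3, sign -1: term -[[[[[a1, a6], a2], a5], a4], a3]
  from a1a6a5a2a3a4, sign -1: term -[[[[[a1, a6], a5], a2], a3], a4]
  from a1a6a5a2a4a3, sign +1: term +[[[[[a1, a6], a5], a2], a4], a3]


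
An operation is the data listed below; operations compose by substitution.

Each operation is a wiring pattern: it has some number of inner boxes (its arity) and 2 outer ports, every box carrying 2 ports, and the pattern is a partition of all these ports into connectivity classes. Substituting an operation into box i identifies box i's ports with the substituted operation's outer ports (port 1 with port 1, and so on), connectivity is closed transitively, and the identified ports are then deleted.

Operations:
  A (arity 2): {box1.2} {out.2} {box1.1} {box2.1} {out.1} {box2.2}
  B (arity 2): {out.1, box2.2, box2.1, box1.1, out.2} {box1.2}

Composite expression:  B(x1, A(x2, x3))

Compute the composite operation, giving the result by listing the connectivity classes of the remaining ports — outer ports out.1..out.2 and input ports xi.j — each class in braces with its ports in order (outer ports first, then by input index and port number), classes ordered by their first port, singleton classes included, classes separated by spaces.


Reachability decides: close wires over B-identified ports.
after A, the pattern on (x2, x3) reads {out.1} {out.2} {x2.1} {x2.2} {x3.1} {x3.2} (out.j = its outer ports)
after B, the pattern on (x1, x2, x3) reads {out.1, out.2, x1.1} {x1.2} {x2.1} {x2.2} {x3.1} {x3.2} (out.j = its outer ports)

{out.1, out.2, x1.1} {x1.2} {x2.1} {x2.2} {x3.1} {x3.2}
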